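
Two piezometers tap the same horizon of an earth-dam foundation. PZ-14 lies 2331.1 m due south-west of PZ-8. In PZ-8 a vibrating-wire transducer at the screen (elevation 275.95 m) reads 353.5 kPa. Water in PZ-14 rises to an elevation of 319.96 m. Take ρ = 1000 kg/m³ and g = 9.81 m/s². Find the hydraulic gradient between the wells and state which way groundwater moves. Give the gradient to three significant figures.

i ≈ 0.00342; groundwater flows toward the north-east

Pressure head at PZ-8: ψ = P/(ρg) = 353.5×1000 / (1000 × 9.81) = 36.03 m.
Total head at PZ-8: h = z + ψ = 275.95 + 36.03 = 311.98 m.
Total head at PZ-14: h = 319.96 m (water level in the piezometer is the total head).
Head difference: h(PZ-8) − h(PZ-14) = 311.98 − 319.96 = -7.98 m.
Hydraulic gradient: i = |Δh| / L = 7.98 / 2331.1 = 0.00342.
Flow is from higher to lower head: from PZ-14 toward PZ-8, i.e. toward the north-east.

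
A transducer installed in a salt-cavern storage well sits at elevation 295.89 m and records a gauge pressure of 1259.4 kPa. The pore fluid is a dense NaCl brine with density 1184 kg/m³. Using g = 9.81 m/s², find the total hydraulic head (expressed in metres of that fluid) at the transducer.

ψ = P/(ρg) = 1259.4×1000 / (1184 × 9.81) = 108.43 m.
h = z + ψ = 295.89 + 108.43 = 404.32 m.

h ≈ 404.32 m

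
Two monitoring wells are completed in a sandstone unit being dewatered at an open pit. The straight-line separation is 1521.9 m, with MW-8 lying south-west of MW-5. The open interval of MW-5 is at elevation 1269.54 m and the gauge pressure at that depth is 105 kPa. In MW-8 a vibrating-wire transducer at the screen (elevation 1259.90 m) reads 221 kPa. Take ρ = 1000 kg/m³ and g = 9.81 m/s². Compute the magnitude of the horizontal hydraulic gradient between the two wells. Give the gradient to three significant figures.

i ≈ 0.00144

Pressure head at MW-5: ψ = P/(ρg) = 105×1000 / (1000 × 9.81) = 10.70 m.
Total head at MW-5: h = z + ψ = 1269.54 + 10.70 = 1280.24 m.
Pressure head at MW-8: ψ = P/(ρg) = 221×1000 / (1000 × 9.81) = 22.53 m.
Total head at MW-8: h = z + ψ = 1259.90 + 22.53 = 1282.43 m.
Head difference: h(MW-5) − h(MW-8) = 1280.24 − 1282.43 = -2.19 m.
Hydraulic gradient: i = |Δh| / L = 2.19 / 1521.9 = 0.00144.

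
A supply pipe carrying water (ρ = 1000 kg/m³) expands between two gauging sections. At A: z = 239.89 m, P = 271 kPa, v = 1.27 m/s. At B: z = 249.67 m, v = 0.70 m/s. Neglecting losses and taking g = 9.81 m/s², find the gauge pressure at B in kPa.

P₂ ≈ 176 kPa

Pressure head at A: ψ₁ = P₁/(ρg) = 271×1000 / (1000 × 9.81) = 27.62 m.
Velocity heads: v₁²/2g = 1.27²/19.62 = 0.082 m; v₂²/2g = 0.70²/19.62 = 0.025 m.
Total head H = z₁ + ψ₁ + v₁²/2g = 239.89 + 27.62 + 0.082 = 267.59 m.
ψ₂ = H − z₂ − v₂²/2g = 267.59 − 249.67 − 0.025 = 17.89 m.
P₂ = ρgψ₂ = 1000 × 9.81 × 17.89 ≈ 176 kPa.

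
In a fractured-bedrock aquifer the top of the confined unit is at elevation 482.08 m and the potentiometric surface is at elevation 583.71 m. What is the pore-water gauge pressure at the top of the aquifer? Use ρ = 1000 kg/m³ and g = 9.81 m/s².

P ≈ 997 kPa

Pressure head at the aquifer top: ψ = h − z = 583.71 − 482.08 = 101.63 m.
P = ρgψ = 1000 × 9.81 × 101.63 = 996990 Pa ≈ 997 kPa.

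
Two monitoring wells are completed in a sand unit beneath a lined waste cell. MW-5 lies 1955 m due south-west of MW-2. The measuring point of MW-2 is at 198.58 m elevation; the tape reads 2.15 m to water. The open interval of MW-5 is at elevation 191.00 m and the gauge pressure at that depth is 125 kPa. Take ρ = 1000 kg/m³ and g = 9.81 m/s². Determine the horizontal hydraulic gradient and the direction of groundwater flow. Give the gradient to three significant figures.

i ≈ 0.00374; groundwater flows toward the north-east

Total head at MW-2: h = 198.58 − 2.15 = 196.43 m.
Pressure head at MW-5: ψ = P/(ρg) = 125×1000 / (1000 × 9.81) = 12.74 m.
Total head at MW-5: h = z + ψ = 191.00 + 12.74 = 203.74 m.
Head difference: h(MW-2) − h(MW-5) = 196.43 − 203.74 = -7.31 m.
Hydraulic gradient: i = |Δh| / L = 7.31 / 1955 = 0.00374.
Flow is from higher to lower head: from MW-5 toward MW-2, i.e. toward the north-east.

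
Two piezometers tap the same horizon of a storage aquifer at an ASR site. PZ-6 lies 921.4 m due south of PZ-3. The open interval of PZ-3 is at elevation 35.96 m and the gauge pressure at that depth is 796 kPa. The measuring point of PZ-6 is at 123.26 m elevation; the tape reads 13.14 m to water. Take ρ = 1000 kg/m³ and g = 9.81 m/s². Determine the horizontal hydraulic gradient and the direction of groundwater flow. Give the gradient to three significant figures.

i ≈ 0.00758; groundwater flows toward the south

Pressure head at PZ-3: ψ = P/(ρg) = 796×1000 / (1000 × 9.81) = 81.14 m.
Total head at PZ-3: h = z + ψ = 35.96 + 81.14 = 117.10 m.
Total head at PZ-6: h = 123.26 − 13.14 = 110.12 m.
Head difference: h(PZ-3) − h(PZ-6) = 117.10 − 110.12 = 6.98 m.
Hydraulic gradient: i = |Δh| / L = 6.98 / 921.4 = 0.00758.
Flow is from higher to lower head: from PZ-3 toward PZ-6, i.e. toward the south.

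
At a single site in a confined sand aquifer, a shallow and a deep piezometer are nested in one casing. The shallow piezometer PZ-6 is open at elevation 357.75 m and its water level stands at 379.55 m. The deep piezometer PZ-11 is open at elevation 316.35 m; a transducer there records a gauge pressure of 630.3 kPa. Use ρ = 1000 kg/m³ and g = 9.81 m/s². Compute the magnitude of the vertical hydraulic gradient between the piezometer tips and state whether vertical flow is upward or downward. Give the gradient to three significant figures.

Total head at PZ-6: h = 379.55 m (water level in the standpipe).
Pressure head at PZ-11: ψ = P/(ρg) = 630.3×1000 / (1000 × 9.81) = 64.25 m.
Total head at PZ-11: h = z + ψ = 316.35 + 64.25 = 380.60 m.
Δh = h(PZ-6) − h(PZ-11) = 379.55 − 380.60 = -1.05 m.
Vertical separation Δz = 357.75 − 316.35 = 41.40 m.
|i_v| = |Δh| / Δz = 1.05 / 41.40 = 0.0254.
Head is higher in the deep piezometer, so vertical flow is upward (discharge condition).

|i_v| ≈ 0.0254; vertical flow is upward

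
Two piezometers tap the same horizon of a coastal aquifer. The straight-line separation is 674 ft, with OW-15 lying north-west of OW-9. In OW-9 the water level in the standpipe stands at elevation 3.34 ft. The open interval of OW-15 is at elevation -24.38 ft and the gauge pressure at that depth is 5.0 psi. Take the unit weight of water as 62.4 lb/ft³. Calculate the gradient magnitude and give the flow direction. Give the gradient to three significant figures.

i ≈ 0.0240; groundwater flows toward the north-west

Total head at OW-9: h = 3.34 ft (water level in the piezometer is the total head).
Pressure head at OW-15: ψ = 144·P/γ = 144 × 5.0 / 62.4 = 11.54 ft.
Total head at OW-15: h = z + ψ = -24.38 + 11.54 = -12.84 ft.
Head difference: h(OW-9) − h(OW-15) = 3.34 − (-12.84) = 16.18 ft.
Hydraulic gradient: i = |Δh| / L = 16.18 / 674 = 0.0240.
Flow is from higher to lower head: from OW-9 toward OW-15, i.e. toward the north-west.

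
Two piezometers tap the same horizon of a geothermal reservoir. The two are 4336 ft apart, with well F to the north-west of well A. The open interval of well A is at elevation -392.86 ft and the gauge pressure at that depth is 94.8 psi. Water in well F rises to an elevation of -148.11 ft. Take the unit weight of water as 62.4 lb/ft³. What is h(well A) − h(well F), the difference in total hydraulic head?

Pressure head at well A: ψ = 144·P/γ = 144 × 94.8 / 62.4 = 218.77 ft.
Total head at well A: h = z + ψ = -392.86 + 218.77 = -174.09 ft.
Total head at well F: h = -148.11 ft (water level in the piezometer is the total head).
Head difference: h(well A) − h(well F) = -174.09 − (-148.11) = -25.98 ft.

Δh ≈ -25.98 ft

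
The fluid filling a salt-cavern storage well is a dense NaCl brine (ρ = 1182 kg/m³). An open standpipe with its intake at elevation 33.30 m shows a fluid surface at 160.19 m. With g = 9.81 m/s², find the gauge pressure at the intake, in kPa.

Pressure head ψ = h − z = 160.19 − 33.30 = 126.89 m.
P = ρgψ = 1182 × 9.81 × 126.89 = 1471343 Pa ≈ 1470 kPa.

P ≈ 1470 kPa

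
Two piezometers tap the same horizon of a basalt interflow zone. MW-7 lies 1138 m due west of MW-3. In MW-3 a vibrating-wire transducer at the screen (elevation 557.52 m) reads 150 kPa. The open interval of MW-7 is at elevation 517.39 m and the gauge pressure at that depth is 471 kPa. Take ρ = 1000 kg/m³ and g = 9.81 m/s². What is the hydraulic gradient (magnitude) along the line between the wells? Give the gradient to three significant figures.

i ≈ 0.00651

Pressure head at MW-3: ψ = P/(ρg) = 150×1000 / (1000 × 9.81) = 15.29 m.
Total head at MW-3: h = z + ψ = 557.52 + 15.29 = 572.81 m.
Pressure head at MW-7: ψ = P/(ρg) = 471×1000 / (1000 × 9.81) = 48.01 m.
Total head at MW-7: h = z + ψ = 517.39 + 48.01 = 565.40 m.
Head difference: h(MW-3) − h(MW-7) = 572.81 − 565.40 = 7.41 m.
Hydraulic gradient: i = |Δh| / L = 7.41 / 1138 = 0.00651.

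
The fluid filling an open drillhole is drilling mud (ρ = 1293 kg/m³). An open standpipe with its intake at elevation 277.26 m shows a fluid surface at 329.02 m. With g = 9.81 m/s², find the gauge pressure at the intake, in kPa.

P ≈ 657 kPa

Pressure head ψ = h − z = 329.02 − 277.26 = 51.76 m.
P = ρgψ = 1293 × 9.81 × 51.76 = 656541 Pa ≈ 657 kPa.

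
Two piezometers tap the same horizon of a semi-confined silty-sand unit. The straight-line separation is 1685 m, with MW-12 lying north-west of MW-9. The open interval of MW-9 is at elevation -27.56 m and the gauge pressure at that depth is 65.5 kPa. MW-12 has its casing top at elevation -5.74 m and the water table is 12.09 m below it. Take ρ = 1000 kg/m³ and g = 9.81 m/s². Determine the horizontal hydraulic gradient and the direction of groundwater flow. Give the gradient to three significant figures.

Pressure head at MW-9: ψ = P/(ρg) = 65.5×1000 / (1000 × 9.81) = 6.68 m.
Total head at MW-9: h = z + ψ = -27.56 + 6.68 = -20.88 m.
Total head at MW-12: h = -5.74 − 12.09 = -17.83 m.
Head difference: h(MW-9) − h(MW-12) = -20.88 − (-17.83) = -3.05 m.
Hydraulic gradient: i = |Δh| / L = 3.05 / 1685 = 0.00181.
Flow is from higher to lower head: from MW-12 toward MW-9, i.e. toward the south-east.

i ≈ 0.00181; groundwater flows toward the south-east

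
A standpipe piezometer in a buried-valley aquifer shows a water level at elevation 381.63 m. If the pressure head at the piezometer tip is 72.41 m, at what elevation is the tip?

z ≈ 309.22 m

z = h − ψ = 381.63 − 72.41 = 309.22 m.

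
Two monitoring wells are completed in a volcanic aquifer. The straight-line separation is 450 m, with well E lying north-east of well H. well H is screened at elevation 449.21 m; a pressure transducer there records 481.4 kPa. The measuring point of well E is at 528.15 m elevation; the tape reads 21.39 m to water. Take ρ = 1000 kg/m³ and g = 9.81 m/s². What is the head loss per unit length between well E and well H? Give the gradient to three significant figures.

i ≈ 0.0188 m/m

Pressure head at well H: ψ = P/(ρg) = 481.4×1000 / (1000 × 9.81) = 49.07 m.
Total head at well H: h = z + ψ = 449.21 + 49.07 = 498.28 m.
Total head at well E: h = 528.15 − 21.39 = 506.76 m.
Head difference: h(well H) − h(well E) = 498.28 − 506.76 = -8.48 m.
Hydraulic gradient: i = |Δh| / L = 8.48 / 450 = 0.0188.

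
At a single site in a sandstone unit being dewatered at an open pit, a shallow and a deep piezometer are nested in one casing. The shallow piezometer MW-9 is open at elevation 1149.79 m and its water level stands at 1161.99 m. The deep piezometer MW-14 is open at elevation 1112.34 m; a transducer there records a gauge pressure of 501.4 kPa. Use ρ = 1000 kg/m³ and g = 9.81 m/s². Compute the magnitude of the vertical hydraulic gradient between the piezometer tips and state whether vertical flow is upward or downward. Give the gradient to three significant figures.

|i_v| ≈ 0.0390; vertical flow is upward

Total head at MW-9: h = 1161.99 m (water level in the standpipe).
Pressure head at MW-14: ψ = P/(ρg) = 501.4×1000 / (1000 × 9.81) = 51.11 m.
Total head at MW-14: h = z + ψ = 1112.34 + 51.11 = 1163.45 m.
Δh = h(MW-9) − h(MW-14) = 1161.99 − 1163.45 = -1.46 m.
Vertical separation Δz = 1149.79 − 1112.34 = 37.45 m.
|i_v| = |Δh| / Δz = 1.46 / 37.45 = 0.0390.
Head is higher in the deep piezometer, so vertical flow is upward (discharge condition).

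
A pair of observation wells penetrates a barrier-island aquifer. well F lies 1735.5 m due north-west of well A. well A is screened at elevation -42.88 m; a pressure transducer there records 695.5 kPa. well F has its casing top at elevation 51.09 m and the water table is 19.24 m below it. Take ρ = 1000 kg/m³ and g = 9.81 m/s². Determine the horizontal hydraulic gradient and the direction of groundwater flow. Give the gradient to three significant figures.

Pressure head at well A: ψ = P/(ρg) = 695.5×1000 / (1000 × 9.81) = 70.90 m.
Total head at well A: h = z + ψ = -42.88 + 70.90 = 28.02 m.
Total head at well F: h = 51.09 − 19.24 = 31.85 m.
Head difference: h(well A) − h(well F) = 28.02 − 31.85 = -3.83 m.
Hydraulic gradient: i = |Δh| / L = 3.83 / 1735.5 = 0.00221.
Flow is from higher to lower head: from well F toward well A, i.e. toward the south-east.

i ≈ 0.00221; groundwater flows toward the south-east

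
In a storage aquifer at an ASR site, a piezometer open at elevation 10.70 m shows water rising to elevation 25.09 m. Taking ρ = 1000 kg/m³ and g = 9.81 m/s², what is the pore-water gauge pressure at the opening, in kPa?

P ≈ 141 kPa

Pressure head ψ = h − z = 25.09 − 10.70 = 14.39 m.
P = ρgψ = 1000 × 9.81 × 14.39 = 141166 Pa ≈ 141 kPa.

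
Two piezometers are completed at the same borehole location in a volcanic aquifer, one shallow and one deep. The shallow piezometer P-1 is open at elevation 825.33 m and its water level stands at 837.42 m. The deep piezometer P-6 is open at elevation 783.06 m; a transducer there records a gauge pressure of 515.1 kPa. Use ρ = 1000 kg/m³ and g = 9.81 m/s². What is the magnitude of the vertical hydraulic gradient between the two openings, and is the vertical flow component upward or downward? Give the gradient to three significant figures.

|i_v| ≈ 0.0438; vertical flow is downward

Total head at P-1: h = 837.42 m (water level in the standpipe).
Pressure head at P-6: ψ = P/(ρg) = 515.1×1000 / (1000 × 9.81) = 52.51 m.
Total head at P-6: h = z + ψ = 783.06 + 52.51 = 835.57 m.
Δh = h(P-1) − h(P-6) = 837.42 − 835.57 = 1.85 m.
Vertical separation Δz = 825.33 − 783.06 = 42.27 m.
|i_v| = |Δh| / Δz = 1.85 / 42.27 = 0.0438.
Head is higher in the shallow piezometer, so vertical flow is downward (recharge condition).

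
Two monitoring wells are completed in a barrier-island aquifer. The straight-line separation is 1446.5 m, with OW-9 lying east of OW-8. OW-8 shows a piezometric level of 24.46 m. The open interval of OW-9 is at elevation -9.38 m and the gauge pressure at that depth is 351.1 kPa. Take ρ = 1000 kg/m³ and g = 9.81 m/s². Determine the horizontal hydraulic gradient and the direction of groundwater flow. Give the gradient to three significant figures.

Total head at OW-8: h = 24.46 m (water level in the piezometer is the total head).
Pressure head at OW-9: ψ = P/(ρg) = 351.1×1000 / (1000 × 9.81) = 35.79 m.
Total head at OW-9: h = z + ψ = -9.38 + 35.79 = 26.41 m.
Head difference: h(OW-8) − h(OW-9) = 24.46 − 26.41 = -1.95 m.
Hydraulic gradient: i = |Δh| / L = 1.95 / 1446.5 = 0.00135.
Flow is from higher to lower head: from OW-9 toward OW-8, i.e. toward the west.

i ≈ 0.00135; groundwater flows toward the west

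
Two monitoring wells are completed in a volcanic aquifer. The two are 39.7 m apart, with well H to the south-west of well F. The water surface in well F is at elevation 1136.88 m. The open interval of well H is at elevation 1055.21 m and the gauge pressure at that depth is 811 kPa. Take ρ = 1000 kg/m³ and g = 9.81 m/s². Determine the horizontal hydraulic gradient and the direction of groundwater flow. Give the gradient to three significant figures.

i ≈ 0.0252; groundwater flows toward the north-east

Total head at well F: h = 1136.88 m (water level in the piezometer is the total head).
Pressure head at well H: ψ = P/(ρg) = 811×1000 / (1000 × 9.81) = 82.67 m.
Total head at well H: h = z + ψ = 1055.21 + 82.67 = 1137.88 m.
Head difference: h(well F) − h(well H) = 1136.88 − 1137.88 = -1.00 m.
Hydraulic gradient: i = |Δh| / L = 1.00 / 39.7 = 0.0252.
Flow is from higher to lower head: from well H toward well F, i.e. toward the north-east.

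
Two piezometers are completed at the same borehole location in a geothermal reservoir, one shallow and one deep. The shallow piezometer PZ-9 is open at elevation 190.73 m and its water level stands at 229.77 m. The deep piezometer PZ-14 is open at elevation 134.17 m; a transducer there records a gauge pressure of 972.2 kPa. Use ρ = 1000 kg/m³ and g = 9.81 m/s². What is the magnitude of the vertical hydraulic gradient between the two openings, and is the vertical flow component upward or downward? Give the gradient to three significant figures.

Total head at PZ-9: h = 229.77 m (water level in the standpipe).
Pressure head at PZ-14: ψ = P/(ρg) = 972.2×1000 / (1000 × 9.81) = 99.10 m.
Total head at PZ-14: h = z + ψ = 134.17 + 99.10 = 233.27 m.
Δh = h(PZ-9) − h(PZ-14) = 229.77 − 233.27 = -3.50 m.
Vertical separation Δz = 190.73 − 134.17 = 56.56 m.
|i_v| = |Δh| / Δz = 3.50 / 56.56 = 0.0619.
Head is higher in the deep piezometer, so vertical flow is upward (discharge condition).

|i_v| ≈ 0.0619; vertical flow is upward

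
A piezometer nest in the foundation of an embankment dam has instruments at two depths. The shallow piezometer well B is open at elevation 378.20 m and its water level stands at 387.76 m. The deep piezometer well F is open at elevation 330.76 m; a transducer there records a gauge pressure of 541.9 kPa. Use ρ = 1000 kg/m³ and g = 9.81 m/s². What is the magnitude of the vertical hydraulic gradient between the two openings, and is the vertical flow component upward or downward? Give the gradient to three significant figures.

Total head at well B: h = 387.76 m (water level in the standpipe).
Pressure head at well F: ψ = P/(ρg) = 541.9×1000 / (1000 × 9.81) = 55.24 m.
Total head at well F: h = z + ψ = 330.76 + 55.24 = 386.00 m.
Δh = h(well B) − h(well F) = 387.76 − 386.00 = 1.76 m.
Vertical separation Δz = 378.20 − 330.76 = 47.44 m.
|i_v| = |Δh| / Δz = 1.76 / 47.44 = 0.0371.
Head is higher in the shallow piezometer, so vertical flow is downward (recharge condition).

|i_v| ≈ 0.0371; vertical flow is downward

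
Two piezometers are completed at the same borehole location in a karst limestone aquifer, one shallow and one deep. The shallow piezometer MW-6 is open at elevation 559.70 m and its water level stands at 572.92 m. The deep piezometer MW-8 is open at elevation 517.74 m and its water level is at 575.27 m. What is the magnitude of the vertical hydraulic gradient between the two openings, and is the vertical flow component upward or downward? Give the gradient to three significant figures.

|i_v| ≈ 0.0560; vertical flow is upward

Total head at MW-6: h = 572.92 m (water level in the standpipe).
Total head at MW-8: h = 575.27 m.
Δh = h(MW-6) − h(MW-8) = 572.92 − 575.27 = -2.35 m.
Vertical separation Δz = 559.70 − 517.74 = 41.96 m.
|i_v| = |Δh| / Δz = 2.35 / 41.96 = 0.0560.
Head is higher in the deep piezometer, so vertical flow is upward (discharge condition).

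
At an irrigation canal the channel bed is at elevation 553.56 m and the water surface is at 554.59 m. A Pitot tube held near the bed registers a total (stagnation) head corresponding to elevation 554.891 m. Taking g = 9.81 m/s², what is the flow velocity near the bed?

v ≈ 2.43 m/s

Near the bed, under hydrostatic conditions, the piezometric head (z + ψ) equals the free-surface elevation, 554.59 m.
Velocity head = total − piezometric = 554.891 − 554.59 = 0.301 m.
v = √(2g·h_v) = √(2 × 9.81 × 0.301) = 2.43 m/s.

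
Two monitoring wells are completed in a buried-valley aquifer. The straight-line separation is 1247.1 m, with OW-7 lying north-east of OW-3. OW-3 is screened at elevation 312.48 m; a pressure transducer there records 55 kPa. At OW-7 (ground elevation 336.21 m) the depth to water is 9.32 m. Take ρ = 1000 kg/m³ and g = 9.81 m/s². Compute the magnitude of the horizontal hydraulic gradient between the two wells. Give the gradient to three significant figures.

Pressure head at OW-3: ψ = P/(ρg) = 55×1000 / (1000 × 9.81) = 5.61 m.
Total head at OW-3: h = z + ψ = 312.48 + 5.61 = 318.09 m.
Total head at OW-7: h = 336.21 − 9.32 = 326.89 m.
Head difference: h(OW-3) − h(OW-7) = 318.09 − 326.89 = -8.80 m.
Hydraulic gradient: i = |Δh| / L = 8.80 / 1247.1 = 0.00706.

i ≈ 0.00706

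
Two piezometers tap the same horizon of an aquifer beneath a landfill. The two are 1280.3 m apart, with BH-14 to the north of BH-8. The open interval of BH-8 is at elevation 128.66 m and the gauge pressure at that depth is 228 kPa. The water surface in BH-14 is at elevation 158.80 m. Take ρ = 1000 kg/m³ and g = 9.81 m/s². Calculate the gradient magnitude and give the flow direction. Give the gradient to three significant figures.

i ≈ 0.00539; groundwater flows toward the south

Pressure head at BH-8: ψ = P/(ρg) = 228×1000 / (1000 × 9.81) = 23.24 m.
Total head at BH-8: h = z + ψ = 128.66 + 23.24 = 151.90 m.
Total head at BH-14: h = 158.80 m (water level in the piezometer is the total head).
Head difference: h(BH-8) − h(BH-14) = 151.90 − 158.80 = -6.90 m.
Hydraulic gradient: i = |Δh| / L = 6.90 / 1280.3 = 0.00539.
Flow is from higher to lower head: from BH-14 toward BH-8, i.e. toward the south.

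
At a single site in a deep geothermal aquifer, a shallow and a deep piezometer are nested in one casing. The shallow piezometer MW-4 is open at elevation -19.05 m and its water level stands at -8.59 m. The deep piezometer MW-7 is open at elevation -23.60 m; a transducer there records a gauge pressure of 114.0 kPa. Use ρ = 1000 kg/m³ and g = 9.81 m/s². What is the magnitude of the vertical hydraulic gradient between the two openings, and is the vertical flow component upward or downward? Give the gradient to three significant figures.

|i_v| ≈ 0.745; vertical flow is downward

Total head at MW-4: h = -8.59 m (water level in the standpipe).
Pressure head at MW-7: ψ = P/(ρg) = 114.0×1000 / (1000 × 9.81) = 11.62 m.
Total head at MW-7: h = z + ψ = -23.60 + 11.62 = -11.98 m.
Δh = h(MW-4) − h(MW-7) = -8.59 − (-11.98) = 3.39 m.
Vertical separation Δz = -19.05 − (-23.60) = 4.55 m.
|i_v| = |Δh| / Δz = 3.39 / 4.55 = 0.745.
Head is higher in the shallow piezometer, so vertical flow is downward (recharge condition).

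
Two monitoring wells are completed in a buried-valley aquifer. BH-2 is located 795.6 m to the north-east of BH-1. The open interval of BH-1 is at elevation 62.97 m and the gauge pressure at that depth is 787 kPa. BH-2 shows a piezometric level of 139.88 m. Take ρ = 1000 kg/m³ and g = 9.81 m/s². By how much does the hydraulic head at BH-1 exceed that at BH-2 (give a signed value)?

Pressure head at BH-1: ψ = P/(ρg) = 787×1000 / (1000 × 9.81) = 80.22 m.
Total head at BH-1: h = z + ψ = 62.97 + 80.22 = 143.19 m.
Total head at BH-2: h = 139.88 m (water level in the piezometer is the total head).
Head difference: h(BH-1) − h(BH-2) = 143.19 − 139.88 = 3.31 m.

Δh ≈ 3.31 m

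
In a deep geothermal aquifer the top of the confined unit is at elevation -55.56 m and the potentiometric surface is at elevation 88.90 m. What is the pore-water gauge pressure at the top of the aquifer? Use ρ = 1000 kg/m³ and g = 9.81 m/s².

Pressure head at the aquifer top: ψ = h − z = 88.90 − (-55.56) = 144.46 m.
P = ρgψ = 1000 × 9.81 × 144.46 = 1417153 Pa ≈ 1420 kPa.

P ≈ 1420 kPa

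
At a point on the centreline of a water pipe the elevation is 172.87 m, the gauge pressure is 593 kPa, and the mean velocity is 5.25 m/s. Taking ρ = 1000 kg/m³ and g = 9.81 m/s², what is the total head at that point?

Pressure head ψ = P/(ρg) = 593×1000 / (1000 × 9.81) = 60.45 m.
Velocity head = v²/(2g) = 5.25² / (2 × 9.81) = 1.405 m.
h = z + ψ + v²/(2g) = 172.87 + 60.45 + 1.405 = 234.72 m.

h ≈ 234.72 m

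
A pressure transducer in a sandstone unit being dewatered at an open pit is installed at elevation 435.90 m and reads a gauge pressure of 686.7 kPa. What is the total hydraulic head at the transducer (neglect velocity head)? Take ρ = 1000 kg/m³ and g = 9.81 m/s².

ψ = P/(ρg) = 686.7×1000 / (1000 × 9.81) = 70.00 m.
h = z + ψ = 435.90 + 70.00 = 505.90 m.

h ≈ 505.90 m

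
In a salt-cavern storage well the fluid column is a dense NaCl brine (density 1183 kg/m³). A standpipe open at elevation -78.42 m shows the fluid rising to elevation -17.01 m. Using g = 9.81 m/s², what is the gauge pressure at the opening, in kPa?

Pressure head ψ = h − z = -17.01 − (-78.42) = 61.41 m.
P = ρgψ = 1183 × 9.81 × 61.41 = 712677 Pa ≈ 713 kPa.

P ≈ 713 kPa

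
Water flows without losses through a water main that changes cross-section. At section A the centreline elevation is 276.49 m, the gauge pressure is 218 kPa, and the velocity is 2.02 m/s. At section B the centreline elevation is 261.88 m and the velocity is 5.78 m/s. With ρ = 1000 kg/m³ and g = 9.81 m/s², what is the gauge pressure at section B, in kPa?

Pressure head at A: ψ₁ = P₁/(ρg) = 218×1000 / (1000 × 9.81) = 22.22 m.
Velocity heads: v₁²/2g = 2.02²/19.62 = 0.208 m; v₂²/2g = 5.78²/19.62 = 1.703 m.
Total head H = z₁ + ψ₁ + v₁²/2g = 276.49 + 22.22 + 0.208 = 298.92 m.
ψ₂ = H − z₂ − v₂²/2g = 298.92 − 261.88 − 1.703 = 35.34 m.
P₂ = ρgψ₂ = 1000 × 9.81 × 35.34 ≈ 347 kPa.

P₂ ≈ 347 kPa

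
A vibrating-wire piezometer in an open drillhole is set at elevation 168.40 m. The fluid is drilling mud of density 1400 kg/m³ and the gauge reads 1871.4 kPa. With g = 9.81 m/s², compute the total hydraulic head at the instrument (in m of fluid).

ψ = P/(ρg) = 1871.4×1000 / (1400 × 9.81) = 136.26 m.
h = z + ψ = 168.40 + 136.26 = 304.66 m.

h ≈ 304.66 m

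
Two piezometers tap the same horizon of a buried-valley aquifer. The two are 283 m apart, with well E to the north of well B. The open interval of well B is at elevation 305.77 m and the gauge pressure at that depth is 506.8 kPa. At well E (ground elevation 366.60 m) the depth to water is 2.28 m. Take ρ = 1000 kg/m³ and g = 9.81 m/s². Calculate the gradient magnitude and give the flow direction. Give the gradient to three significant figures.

Pressure head at well B: ψ = P/(ρg) = 506.8×1000 / (1000 × 9.81) = 51.66 m.
Total head at well B: h = z + ψ = 305.77 + 51.66 = 357.43 m.
Total head at well E: h = 366.60 − 2.28 = 364.32 m.
Head difference: h(well B) − h(well E) = 357.43 − 364.32 = -6.89 m.
Hydraulic gradient: i = |Δh| / L = 6.89 / 283 = 0.0243.
Flow is from higher to lower head: from well E toward well B, i.e. toward the south.

i ≈ 0.0243; groundwater flows toward the south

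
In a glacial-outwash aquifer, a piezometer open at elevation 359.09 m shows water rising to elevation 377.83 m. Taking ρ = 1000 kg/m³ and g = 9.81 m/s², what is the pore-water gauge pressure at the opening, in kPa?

Pressure head ψ = h − z = 377.83 − 359.09 = 18.74 m.
P = ρgψ = 1000 × 9.81 × 18.74 = 183839 Pa ≈ 184 kPa.

P ≈ 184 kPa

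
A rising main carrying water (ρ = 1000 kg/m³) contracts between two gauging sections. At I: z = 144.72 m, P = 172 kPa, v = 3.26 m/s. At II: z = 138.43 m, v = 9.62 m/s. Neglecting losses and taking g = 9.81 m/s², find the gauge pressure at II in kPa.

P₂ ≈ 193 kPa

Pressure head at I: ψ₁ = P₁/(ρg) = 172×1000 / (1000 × 9.81) = 17.53 m.
Velocity heads: v₁²/2g = 3.26²/19.62 = 0.542 m; v₂²/2g = 9.62²/19.62 = 4.717 m.
Total head H = z₁ + ψ₁ + v₁²/2g = 144.72 + 17.53 + 0.542 = 162.79 m.
ψ₂ = H − z₂ − v₂²/2g = 162.79 − 138.43 − 4.717 = 19.64 m.
P₂ = ρgψ₂ = 1000 × 9.81 × 19.64 ≈ 193 kPa.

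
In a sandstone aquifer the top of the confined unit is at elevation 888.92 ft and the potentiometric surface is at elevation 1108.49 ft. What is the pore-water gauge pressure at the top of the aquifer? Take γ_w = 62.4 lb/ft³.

P ≈ 95.1 psi

Pressure head at the aquifer top: ψ = h − z = 1108.49 − 888.92 = 219.57 ft.
P = γψ/144 = 62.4 × 219.57 / 144 = 95.1 psi.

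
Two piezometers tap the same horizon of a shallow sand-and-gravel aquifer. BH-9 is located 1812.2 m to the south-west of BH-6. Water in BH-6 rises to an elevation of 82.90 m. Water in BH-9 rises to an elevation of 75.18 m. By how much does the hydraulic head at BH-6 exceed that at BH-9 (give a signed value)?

Δh ≈ 7.72 m

Total head at BH-6: h = 82.90 m (water level in the piezometer is the total head).
Total head at BH-9: h = 75.18 m (water level in the piezometer is the total head).
Head difference: h(BH-6) − h(BH-9) = 82.90 − 75.18 = 7.72 m.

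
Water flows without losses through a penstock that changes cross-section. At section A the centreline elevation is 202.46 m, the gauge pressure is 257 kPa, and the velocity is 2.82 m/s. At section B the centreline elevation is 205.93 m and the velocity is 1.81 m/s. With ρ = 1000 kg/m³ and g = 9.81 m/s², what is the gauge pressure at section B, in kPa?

P₂ ≈ 225 kPa

Pressure head at A: ψ₁ = P₁/(ρg) = 257×1000 / (1000 × 9.81) = 26.20 m.
Velocity heads: v₁²/2g = 2.82²/19.62 = 0.405 m; v₂²/2g = 1.81²/19.62 = 0.167 m.
Total head H = z₁ + ψ₁ + v₁²/2g = 202.46 + 26.20 + 0.405 = 229.06 m.
ψ₂ = H − z₂ − v₂²/2g = 229.06 − 205.93 − 0.167 = 22.96 m.
P₂ = ρgψ₂ = 1000 × 9.81 × 22.96 ≈ 225 kPa.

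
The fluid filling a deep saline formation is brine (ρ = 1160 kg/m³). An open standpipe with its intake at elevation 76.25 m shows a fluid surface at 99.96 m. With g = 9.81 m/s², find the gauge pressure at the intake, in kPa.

Pressure head ψ = h − z = 99.96 − 76.25 = 23.71 m.
P = ρgψ = 1160 × 9.81 × 23.71 = 269810 Pa ≈ 270 kPa.

P ≈ 270 kPa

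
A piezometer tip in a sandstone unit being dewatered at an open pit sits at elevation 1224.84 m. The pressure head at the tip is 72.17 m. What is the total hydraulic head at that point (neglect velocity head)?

h ≈ 1297.01 m

h = z + ψ = 1224.84 + 72.17 = 1297.01 m.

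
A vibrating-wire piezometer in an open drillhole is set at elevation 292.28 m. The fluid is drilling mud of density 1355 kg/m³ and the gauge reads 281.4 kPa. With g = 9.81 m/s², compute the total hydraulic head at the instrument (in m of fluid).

ψ = P/(ρg) = 281.4×1000 / (1355 × 9.81) = 21.17 m.
h = z + ψ = 292.28 + 21.17 = 313.45 m.

h ≈ 313.45 m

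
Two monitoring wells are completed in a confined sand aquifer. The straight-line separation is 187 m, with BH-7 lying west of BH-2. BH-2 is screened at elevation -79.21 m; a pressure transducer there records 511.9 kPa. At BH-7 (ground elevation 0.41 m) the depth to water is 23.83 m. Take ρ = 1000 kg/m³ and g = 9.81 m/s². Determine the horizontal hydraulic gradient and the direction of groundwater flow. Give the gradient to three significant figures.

i ≈ 0.0193; groundwater flows toward the east

Pressure head at BH-2: ψ = P/(ρg) = 511.9×1000 / (1000 × 9.81) = 52.18 m.
Total head at BH-2: h = z + ψ = -79.21 + 52.18 = -27.03 m.
Total head at BH-7: h = 0.41 − 23.83 = -23.42 m.
Head difference: h(BH-2) − h(BH-7) = -27.03 − (-23.42) = -3.61 m.
Hydraulic gradient: i = |Δh| / L = 3.61 / 187 = 0.0193.
Flow is from higher to lower head: from BH-7 toward BH-2, i.e. toward the east.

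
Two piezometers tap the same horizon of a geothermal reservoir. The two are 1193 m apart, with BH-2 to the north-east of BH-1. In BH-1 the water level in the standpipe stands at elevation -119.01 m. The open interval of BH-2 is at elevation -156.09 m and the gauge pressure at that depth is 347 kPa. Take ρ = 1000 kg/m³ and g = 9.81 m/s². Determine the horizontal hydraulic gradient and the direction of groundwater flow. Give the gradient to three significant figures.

Total head at BH-1: h = -119.01 m (water level in the piezometer is the total head).
Pressure head at BH-2: ψ = P/(ρg) = 347×1000 / (1000 × 9.81) = 35.37 m.
Total head at BH-2: h = z + ψ = -156.09 + 35.37 = -120.72 m.
Head difference: h(BH-1) − h(BH-2) = -119.01 − (-120.72) = 1.71 m.
Hydraulic gradient: i = |Δh| / L = 1.71 / 1193 = 0.00143.
Flow is from higher to lower head: from BH-1 toward BH-2, i.e. toward the north-east.

i ≈ 0.00143; groundwater flows toward the north-east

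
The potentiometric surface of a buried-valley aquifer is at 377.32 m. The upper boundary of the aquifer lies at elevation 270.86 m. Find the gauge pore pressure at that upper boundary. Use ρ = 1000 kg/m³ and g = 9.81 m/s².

Pressure head at the aquifer top: ψ = h − z = 377.32 − 270.86 = 106.46 m.
P = ρgψ = 1000 × 9.81 × 106.46 = 1044373 Pa ≈ 1040 kPa.

P ≈ 1040 kPa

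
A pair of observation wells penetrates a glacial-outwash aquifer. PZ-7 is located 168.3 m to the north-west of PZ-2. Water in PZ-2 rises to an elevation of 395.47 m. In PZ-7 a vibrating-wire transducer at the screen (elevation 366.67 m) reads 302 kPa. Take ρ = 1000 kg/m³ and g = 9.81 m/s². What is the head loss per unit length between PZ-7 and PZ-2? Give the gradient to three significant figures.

Total head at PZ-2: h = 395.47 m (water level in the piezometer is the total head).
Pressure head at PZ-7: ψ = P/(ρg) = 302×1000 / (1000 × 9.81) = 30.78 m.
Total head at PZ-7: h = z + ψ = 366.67 + 30.78 = 397.45 m.
Head difference: h(PZ-2) − h(PZ-7) = 395.47 − 397.45 = -1.98 m.
Hydraulic gradient: i = |Δh| / L = 1.98 / 168.3 = 0.0118.

i ≈ 0.0118 m/m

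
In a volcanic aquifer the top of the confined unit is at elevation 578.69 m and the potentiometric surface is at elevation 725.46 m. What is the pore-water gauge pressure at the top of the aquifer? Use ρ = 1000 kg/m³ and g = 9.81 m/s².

P ≈ 1440 kPa

Pressure head at the aquifer top: ψ = h − z = 725.46 − 578.69 = 146.77 m.
P = ρgψ = 1000 × 9.81 × 146.77 = 1439814 Pa ≈ 1440 kPa.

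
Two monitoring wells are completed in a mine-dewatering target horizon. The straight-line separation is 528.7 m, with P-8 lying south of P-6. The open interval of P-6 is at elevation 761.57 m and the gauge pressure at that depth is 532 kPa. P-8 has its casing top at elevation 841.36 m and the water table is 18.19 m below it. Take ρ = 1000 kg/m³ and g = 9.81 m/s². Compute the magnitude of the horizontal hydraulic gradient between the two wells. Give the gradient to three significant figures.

Pressure head at P-6: ψ = P/(ρg) = 532×1000 / (1000 × 9.81) = 54.23 m.
Total head at P-6: h = z + ψ = 761.57 + 54.23 = 815.80 m.
Total head at P-8: h = 841.36 − 18.19 = 823.17 m.
Head difference: h(P-6) − h(P-8) = 815.80 − 823.17 = -7.37 m.
Hydraulic gradient: i = |Δh| / L = 7.37 / 528.7 = 0.0139.

i ≈ 0.0139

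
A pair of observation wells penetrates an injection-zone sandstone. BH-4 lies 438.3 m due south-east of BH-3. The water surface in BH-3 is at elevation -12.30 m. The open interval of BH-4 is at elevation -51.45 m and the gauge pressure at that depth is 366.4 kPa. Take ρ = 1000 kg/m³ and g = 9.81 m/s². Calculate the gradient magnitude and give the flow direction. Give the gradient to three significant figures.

Total head at BH-3: h = -12.30 m (water level in the piezometer is the total head).
Pressure head at BH-4: ψ = P/(ρg) = 366.4×1000 / (1000 × 9.81) = 37.35 m.
Total head at BH-4: h = z + ψ = -51.45 + 37.35 = -14.10 m.
Head difference: h(BH-3) − h(BH-4) = -12.30 − (-14.10) = 1.80 m.
Hydraulic gradient: i = |Δh| / L = 1.80 / 438.3 = 0.00411.
Flow is from higher to lower head: from BH-3 toward BH-4, i.e. toward the south-east.

i ≈ 0.00411; groundwater flows toward the south-east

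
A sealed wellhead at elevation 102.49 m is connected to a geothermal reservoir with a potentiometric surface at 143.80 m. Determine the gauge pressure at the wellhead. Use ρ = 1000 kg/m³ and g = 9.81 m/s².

P ≈ 405 kPa

Head above the cap: Δh = 143.80 − 102.49 = 41.31 m.
P = ρgΔh = 1000 × 9.81 × 41.31 = 405251 Pa ≈ 405 kPa.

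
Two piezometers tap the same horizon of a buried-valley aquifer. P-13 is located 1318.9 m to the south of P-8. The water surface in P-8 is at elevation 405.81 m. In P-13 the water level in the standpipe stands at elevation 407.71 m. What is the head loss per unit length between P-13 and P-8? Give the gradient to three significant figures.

i ≈ 0.00144 m/m

Total head at P-8: h = 405.81 m (water level in the piezometer is the total head).
Total head at P-13: h = 407.71 m (water level in the piezometer is the total head).
Head difference: h(P-8) − h(P-13) = 405.81 − 407.71 = -1.90 m.
Hydraulic gradient: i = |Δh| / L = 1.90 / 1318.9 = 0.00144.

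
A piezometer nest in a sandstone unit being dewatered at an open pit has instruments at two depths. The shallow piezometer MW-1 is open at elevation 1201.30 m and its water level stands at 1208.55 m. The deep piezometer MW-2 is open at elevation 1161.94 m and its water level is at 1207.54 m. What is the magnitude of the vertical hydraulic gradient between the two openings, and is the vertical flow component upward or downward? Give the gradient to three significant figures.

|i_v| ≈ 0.0257; vertical flow is downward

Total head at MW-1: h = 1208.55 m (water level in the standpipe).
Total head at MW-2: h = 1207.54 m.
Δh = h(MW-1) − h(MW-2) = 1208.55 − 1207.54 = 1.01 m.
Vertical separation Δz = 1201.30 − 1161.94 = 39.36 m.
|i_v| = |Δh| / Δz = 1.01 / 39.36 = 0.0257.
Head is higher in the shallow piezometer, so vertical flow is downward (recharge condition).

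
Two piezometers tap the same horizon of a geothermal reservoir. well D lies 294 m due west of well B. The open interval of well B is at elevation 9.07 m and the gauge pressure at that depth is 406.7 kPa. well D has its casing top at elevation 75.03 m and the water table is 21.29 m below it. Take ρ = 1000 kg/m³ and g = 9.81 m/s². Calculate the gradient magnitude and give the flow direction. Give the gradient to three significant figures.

i ≈ 0.0109; groundwater flows toward the east

Pressure head at well B: ψ = P/(ρg) = 406.7×1000 / (1000 × 9.81) = 41.46 m.
Total head at well B: h = z + ψ = 9.07 + 41.46 = 50.53 m.
Total head at well D: h = 75.03 − 21.29 = 53.74 m.
Head difference: h(well B) − h(well D) = 50.53 − 53.74 = -3.21 m.
Hydraulic gradient: i = |Δh| / L = 3.21 / 294 = 0.0109.
Flow is from higher to lower head: from well D toward well B, i.e. toward the east.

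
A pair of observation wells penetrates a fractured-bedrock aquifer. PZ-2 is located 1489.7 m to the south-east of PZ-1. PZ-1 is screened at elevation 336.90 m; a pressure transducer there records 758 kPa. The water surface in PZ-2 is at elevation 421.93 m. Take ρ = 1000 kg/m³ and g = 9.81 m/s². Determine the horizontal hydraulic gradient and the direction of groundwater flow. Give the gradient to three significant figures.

i ≈ 0.00521; groundwater flows toward the north-west

Pressure head at PZ-1: ψ = P/(ρg) = 758×1000 / (1000 × 9.81) = 77.27 m.
Total head at PZ-1: h = z + ψ = 336.90 + 77.27 = 414.17 m.
Total head at PZ-2: h = 421.93 m (water level in the piezometer is the total head).
Head difference: h(PZ-1) − h(PZ-2) = 414.17 − 421.93 = -7.76 m.
Hydraulic gradient: i = |Δh| / L = 7.76 / 1489.7 = 0.00521.
Flow is from higher to lower head: from PZ-2 toward PZ-1, i.e. toward the north-west.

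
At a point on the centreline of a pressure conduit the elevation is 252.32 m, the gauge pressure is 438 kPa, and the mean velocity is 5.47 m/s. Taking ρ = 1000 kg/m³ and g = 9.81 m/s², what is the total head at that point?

h ≈ 298.49 m

Pressure head ψ = P/(ρg) = 438×1000 / (1000 × 9.81) = 44.65 m.
Velocity head = v²/(2g) = 5.47² / (2 × 9.81) = 1.525 m.
h = z + ψ + v²/(2g) = 252.32 + 44.65 + 1.525 = 298.49 m.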